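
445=445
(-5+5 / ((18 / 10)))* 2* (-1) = 40 / 9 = 4.44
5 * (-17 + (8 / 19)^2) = -30365 / 361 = -84.11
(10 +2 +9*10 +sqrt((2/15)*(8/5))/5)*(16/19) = 85.97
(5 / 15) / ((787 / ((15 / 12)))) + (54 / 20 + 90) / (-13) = -7.13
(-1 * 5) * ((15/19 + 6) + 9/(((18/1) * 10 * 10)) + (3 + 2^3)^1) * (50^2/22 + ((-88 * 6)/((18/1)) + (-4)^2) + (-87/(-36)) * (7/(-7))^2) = -916846021/100320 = -9139.21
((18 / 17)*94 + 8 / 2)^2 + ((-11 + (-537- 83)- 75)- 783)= 2667279 / 289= 9229.34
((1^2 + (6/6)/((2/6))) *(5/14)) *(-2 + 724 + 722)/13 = 14440/91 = 158.68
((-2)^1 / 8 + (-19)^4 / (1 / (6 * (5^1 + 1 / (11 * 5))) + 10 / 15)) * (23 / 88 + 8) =33030485285 / 21472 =1538305.02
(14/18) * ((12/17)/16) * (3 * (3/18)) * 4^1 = 7/102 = 0.07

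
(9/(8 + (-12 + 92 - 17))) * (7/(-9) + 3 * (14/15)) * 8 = 728/355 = 2.05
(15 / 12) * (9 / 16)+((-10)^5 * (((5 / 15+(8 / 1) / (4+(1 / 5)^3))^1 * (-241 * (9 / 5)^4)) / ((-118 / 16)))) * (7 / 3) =-117571865443335 / 630592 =-186446807.83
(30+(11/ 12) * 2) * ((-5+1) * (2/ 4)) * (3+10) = -2483/ 3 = -827.67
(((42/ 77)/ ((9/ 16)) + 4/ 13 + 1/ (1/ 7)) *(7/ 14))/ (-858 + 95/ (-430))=-152693/ 31663203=-0.00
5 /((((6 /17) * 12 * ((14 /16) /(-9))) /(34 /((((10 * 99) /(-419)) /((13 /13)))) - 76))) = 760631 /693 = 1097.59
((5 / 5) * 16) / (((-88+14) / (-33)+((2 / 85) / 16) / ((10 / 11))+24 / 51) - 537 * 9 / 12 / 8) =-7180800 / 21375949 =-0.34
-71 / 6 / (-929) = 71 / 5574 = 0.01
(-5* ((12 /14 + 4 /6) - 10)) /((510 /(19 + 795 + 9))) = 73247 /1071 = 68.39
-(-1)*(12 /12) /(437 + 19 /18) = 18 /7885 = 0.00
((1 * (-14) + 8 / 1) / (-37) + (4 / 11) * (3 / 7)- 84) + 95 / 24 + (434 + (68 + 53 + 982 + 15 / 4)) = 1461.03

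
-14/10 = -7/5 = -1.40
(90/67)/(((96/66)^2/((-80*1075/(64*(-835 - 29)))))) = 0.99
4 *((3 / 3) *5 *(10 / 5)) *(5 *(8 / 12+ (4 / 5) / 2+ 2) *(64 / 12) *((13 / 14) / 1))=191360 / 63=3037.46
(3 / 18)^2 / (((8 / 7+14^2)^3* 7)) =49 / 94610592000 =0.00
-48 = -48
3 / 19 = 0.16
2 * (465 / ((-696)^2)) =155 / 80736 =0.00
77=77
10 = 10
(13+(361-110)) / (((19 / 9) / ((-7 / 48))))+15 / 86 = -14757 / 817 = -18.06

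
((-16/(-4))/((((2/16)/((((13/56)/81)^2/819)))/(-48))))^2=0.00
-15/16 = -0.94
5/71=0.07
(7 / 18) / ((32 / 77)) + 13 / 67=43601 / 38592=1.13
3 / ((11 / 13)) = 39 / 11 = 3.55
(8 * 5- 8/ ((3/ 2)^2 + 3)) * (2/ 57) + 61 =74633/ 1197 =62.35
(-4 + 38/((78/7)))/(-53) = 23/2067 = 0.01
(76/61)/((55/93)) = 7068/3355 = 2.11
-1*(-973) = 973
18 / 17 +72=1242 / 17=73.06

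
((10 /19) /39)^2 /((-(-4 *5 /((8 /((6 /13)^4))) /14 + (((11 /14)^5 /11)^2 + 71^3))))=-4888403669094400 /9606794805683187775155873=-0.00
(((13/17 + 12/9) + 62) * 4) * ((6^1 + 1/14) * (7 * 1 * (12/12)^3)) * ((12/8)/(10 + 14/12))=98070/67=1463.73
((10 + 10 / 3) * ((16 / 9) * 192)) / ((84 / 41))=419840 / 189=2221.38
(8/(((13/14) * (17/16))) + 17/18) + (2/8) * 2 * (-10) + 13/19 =4.74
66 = 66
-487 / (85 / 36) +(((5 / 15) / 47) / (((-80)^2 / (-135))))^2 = -12690452642463 / 61526835200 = -206.26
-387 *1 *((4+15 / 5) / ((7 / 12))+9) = -8127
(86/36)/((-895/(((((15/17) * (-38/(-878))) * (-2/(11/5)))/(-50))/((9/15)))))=-817/264503646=-0.00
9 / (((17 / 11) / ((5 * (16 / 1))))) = 7920 / 17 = 465.88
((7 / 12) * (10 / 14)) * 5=25 / 12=2.08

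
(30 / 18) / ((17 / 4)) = 20 / 51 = 0.39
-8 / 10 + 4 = 16 / 5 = 3.20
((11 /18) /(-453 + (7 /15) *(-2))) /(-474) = 5 /1760436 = 0.00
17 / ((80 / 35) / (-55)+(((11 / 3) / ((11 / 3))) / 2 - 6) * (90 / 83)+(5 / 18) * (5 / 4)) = -2300760 / 765773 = -3.00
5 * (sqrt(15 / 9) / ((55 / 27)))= 3.17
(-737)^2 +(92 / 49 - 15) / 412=10965495129 / 20188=543168.97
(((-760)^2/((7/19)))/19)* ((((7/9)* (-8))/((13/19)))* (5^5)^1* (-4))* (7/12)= 1920520000000/351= 5471566951.57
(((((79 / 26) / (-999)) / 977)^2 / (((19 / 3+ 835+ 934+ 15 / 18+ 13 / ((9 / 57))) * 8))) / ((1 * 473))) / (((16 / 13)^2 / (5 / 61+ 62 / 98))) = 0.00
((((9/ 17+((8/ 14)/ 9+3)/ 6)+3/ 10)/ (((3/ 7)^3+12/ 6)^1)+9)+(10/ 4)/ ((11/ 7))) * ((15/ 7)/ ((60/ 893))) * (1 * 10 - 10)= 0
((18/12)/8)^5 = 0.00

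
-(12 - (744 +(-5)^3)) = 607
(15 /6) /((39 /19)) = 95 /78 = 1.22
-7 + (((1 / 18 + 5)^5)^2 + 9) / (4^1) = 2726642.03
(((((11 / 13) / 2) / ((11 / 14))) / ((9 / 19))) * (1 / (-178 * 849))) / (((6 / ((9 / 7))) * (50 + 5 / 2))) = -19 / 618844590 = -0.00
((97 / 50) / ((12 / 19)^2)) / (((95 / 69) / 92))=974947 / 3000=324.98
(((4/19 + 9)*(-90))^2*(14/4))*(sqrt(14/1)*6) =5209312500*sqrt(14)/361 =53992971.18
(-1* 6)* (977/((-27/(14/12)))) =6839/27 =253.30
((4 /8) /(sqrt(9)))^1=0.17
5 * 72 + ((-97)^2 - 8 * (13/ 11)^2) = 1180697/ 121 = 9757.83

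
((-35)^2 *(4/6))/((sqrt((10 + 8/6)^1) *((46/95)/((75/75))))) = 116375 *sqrt(102)/2346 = 500.99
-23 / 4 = -5.75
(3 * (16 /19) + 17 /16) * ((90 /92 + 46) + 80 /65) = 31452439 /181792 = 173.01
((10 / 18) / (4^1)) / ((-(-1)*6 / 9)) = 0.21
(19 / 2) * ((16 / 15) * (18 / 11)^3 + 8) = 801268 / 6655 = 120.40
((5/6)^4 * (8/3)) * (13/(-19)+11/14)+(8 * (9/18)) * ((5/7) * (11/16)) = 5015/2394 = 2.09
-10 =-10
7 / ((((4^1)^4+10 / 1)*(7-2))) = 1 / 190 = 0.01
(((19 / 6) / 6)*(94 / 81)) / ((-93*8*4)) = -893 / 4339008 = -0.00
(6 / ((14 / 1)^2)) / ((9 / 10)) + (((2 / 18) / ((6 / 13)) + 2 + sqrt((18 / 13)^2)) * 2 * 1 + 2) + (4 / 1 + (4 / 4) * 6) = 331678 / 17199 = 19.28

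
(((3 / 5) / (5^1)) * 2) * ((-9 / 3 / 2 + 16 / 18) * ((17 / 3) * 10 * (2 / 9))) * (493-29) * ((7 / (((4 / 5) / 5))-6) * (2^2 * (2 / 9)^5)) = -1677051904 / 23914845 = -70.13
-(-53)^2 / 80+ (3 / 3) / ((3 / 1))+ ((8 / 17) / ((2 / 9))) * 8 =-72779 / 4080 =-17.84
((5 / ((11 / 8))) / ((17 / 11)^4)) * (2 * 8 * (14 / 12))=2981440 / 250563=11.90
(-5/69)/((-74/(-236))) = -590/2553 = -0.23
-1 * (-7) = 7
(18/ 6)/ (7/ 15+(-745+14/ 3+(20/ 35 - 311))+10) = -315/ 109231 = -0.00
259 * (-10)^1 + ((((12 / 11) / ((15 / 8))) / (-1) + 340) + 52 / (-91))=-866694 / 385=-2251.15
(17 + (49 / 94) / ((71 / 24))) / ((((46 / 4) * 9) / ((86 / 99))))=0.14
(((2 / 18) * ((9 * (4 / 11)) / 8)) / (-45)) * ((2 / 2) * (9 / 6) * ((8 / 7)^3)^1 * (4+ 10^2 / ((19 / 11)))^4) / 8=-29739515904 / 7167655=-4149.13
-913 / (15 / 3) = -913 / 5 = -182.60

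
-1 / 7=-0.14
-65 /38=-1.71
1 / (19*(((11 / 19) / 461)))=461 / 11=41.91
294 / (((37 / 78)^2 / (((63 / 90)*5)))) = 6260436 / 1369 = 4573.00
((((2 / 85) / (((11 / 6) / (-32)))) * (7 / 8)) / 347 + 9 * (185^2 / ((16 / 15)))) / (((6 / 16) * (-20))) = -38503.12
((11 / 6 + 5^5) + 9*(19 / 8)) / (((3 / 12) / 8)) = 302228 / 3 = 100742.67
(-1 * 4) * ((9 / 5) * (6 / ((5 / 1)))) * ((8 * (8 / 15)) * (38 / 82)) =-17.08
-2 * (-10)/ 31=20/ 31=0.65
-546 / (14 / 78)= -3042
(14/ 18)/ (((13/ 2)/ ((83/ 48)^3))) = 4002509/ 6469632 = 0.62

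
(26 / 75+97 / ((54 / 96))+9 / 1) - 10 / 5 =40453 / 225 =179.79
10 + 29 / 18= 209 / 18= 11.61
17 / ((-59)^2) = 17 / 3481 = 0.00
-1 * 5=-5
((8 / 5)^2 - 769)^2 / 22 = 26701.38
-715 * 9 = -6435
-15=-15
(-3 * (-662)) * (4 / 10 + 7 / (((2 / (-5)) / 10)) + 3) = -1703988 / 5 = -340797.60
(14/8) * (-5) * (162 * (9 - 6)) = -8505/2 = -4252.50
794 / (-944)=-0.84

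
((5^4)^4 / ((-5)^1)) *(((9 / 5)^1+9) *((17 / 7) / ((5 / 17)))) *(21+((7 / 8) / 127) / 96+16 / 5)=-7494316037841796875 / 113792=-65859779578896.56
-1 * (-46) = 46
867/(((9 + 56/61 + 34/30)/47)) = 3687.24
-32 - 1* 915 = -947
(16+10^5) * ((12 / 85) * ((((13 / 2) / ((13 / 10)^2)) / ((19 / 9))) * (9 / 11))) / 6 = 8527680 / 2431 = 3507.89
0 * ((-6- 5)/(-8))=0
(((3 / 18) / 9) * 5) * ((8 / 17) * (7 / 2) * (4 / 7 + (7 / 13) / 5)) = 206 / 1989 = 0.10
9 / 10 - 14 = -131 / 10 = -13.10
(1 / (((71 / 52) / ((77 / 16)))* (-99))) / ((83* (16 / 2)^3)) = -91 / 108619776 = -0.00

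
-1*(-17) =17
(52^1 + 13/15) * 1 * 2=1586/15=105.73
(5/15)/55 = 1/165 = 0.01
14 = 14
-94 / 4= -47 / 2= -23.50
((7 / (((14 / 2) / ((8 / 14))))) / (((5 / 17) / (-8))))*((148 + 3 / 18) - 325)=288592 / 105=2748.50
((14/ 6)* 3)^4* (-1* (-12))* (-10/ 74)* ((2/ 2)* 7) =-1008420/ 37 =-27254.59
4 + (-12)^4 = 20740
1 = 1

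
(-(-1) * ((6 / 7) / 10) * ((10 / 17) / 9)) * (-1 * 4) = -8 / 357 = -0.02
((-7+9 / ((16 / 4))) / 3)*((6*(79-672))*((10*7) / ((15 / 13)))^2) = 186604054 / 9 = 20733783.78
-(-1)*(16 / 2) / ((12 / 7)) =14 / 3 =4.67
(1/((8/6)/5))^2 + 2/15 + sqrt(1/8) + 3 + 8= sqrt(2)/4 + 6047/240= 25.55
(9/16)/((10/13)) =117/160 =0.73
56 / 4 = 14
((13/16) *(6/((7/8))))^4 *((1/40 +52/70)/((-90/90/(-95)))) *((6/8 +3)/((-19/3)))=-22382541675/537824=-41616.85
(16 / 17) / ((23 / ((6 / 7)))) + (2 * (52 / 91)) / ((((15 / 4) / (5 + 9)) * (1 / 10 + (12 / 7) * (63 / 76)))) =396448 / 139587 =2.84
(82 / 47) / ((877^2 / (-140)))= -11480 / 36149063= -0.00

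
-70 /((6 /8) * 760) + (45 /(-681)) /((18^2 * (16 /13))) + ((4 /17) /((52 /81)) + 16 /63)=5736097391 /11529580608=0.50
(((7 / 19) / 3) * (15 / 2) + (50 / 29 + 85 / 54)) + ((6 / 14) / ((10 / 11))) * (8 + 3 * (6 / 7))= 33543467 / 3644865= 9.20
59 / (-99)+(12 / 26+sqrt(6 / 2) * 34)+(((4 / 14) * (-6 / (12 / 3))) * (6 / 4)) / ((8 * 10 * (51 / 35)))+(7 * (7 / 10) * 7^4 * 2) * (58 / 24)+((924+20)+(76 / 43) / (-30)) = 34 * sqrt(3)+8701617276629 / 150527520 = 57866.37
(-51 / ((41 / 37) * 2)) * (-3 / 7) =5661 / 574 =9.86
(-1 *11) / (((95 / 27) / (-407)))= 120879 / 95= 1272.41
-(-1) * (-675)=-675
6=6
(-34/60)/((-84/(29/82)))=493/206640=0.00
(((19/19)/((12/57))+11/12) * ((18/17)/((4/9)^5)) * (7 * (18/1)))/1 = 11160261/256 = 43594.77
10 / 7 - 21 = -137 / 7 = -19.57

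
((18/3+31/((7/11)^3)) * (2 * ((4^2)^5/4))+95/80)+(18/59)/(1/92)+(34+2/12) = 64319403068077/971376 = 66214733.60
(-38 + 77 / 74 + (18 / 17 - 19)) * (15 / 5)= -207195 / 1258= -164.70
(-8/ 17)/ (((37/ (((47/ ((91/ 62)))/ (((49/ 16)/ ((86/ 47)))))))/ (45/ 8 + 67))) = -7080896/ 400673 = -17.67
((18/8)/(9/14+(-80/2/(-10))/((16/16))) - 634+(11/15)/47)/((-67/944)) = 5480888072/614055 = 8925.73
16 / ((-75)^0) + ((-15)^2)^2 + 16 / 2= 50649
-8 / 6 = -4 / 3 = -1.33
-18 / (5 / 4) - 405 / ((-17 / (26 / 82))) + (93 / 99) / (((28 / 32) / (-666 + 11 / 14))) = -4063099823 / 5635245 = -721.02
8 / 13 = 0.62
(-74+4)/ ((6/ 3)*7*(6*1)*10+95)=-14/ 187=-0.07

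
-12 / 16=-3 / 4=-0.75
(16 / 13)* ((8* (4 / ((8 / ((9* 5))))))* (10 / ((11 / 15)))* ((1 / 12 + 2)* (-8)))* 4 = -28800000 / 143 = -201398.60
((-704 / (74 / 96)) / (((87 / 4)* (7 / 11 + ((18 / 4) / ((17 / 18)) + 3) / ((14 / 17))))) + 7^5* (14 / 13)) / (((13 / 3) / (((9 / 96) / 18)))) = 97811416647 / 4497157600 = 21.75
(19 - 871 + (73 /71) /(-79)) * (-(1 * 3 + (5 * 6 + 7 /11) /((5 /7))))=12062047084 /308495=39099.65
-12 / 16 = -3 / 4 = -0.75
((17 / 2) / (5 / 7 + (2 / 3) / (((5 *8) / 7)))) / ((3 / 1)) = 1190 / 349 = 3.41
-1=-1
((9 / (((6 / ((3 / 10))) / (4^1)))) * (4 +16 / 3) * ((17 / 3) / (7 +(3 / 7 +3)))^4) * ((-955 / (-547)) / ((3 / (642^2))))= 49114167933828368 / 139804540443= 351305.96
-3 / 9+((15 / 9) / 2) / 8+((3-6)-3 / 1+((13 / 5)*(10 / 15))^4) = 2265991 / 810000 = 2.80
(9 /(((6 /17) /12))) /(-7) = -306 /7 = -43.71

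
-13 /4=-3.25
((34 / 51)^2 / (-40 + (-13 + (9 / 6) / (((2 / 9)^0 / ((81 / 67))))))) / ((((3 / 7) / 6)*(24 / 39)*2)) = -6097 / 61731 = -0.10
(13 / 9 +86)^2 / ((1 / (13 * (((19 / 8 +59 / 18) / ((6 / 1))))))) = 3277081379 / 34992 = 93652.30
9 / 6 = 3 / 2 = 1.50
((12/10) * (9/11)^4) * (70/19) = 551124/278179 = 1.98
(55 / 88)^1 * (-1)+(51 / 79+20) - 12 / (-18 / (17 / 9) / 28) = 943295 / 17064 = 55.28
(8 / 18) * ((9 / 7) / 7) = 4 / 49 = 0.08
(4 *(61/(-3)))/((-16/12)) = 61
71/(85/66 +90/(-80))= 18744/43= 435.91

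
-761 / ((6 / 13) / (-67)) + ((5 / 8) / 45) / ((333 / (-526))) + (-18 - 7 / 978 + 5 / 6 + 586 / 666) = 215834941141 / 1954044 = 110455.52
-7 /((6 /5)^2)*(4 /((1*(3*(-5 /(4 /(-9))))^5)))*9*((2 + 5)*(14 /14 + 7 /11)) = -100352 /2192194125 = -0.00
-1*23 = -23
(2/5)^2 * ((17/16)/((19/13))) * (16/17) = 52/475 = 0.11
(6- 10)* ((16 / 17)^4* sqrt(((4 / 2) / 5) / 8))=-131072* sqrt(5) / 417605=-0.70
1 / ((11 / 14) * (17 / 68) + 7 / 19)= 1064 / 601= 1.77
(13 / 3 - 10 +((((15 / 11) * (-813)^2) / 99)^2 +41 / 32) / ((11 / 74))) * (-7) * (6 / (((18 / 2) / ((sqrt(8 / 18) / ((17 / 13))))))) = -392260008434887229 / 295689636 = -1326593700.55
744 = 744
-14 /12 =-7 /6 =-1.17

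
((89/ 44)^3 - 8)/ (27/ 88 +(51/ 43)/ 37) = 37383727/ 45926760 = 0.81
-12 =-12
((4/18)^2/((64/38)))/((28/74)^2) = 26011/127008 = 0.20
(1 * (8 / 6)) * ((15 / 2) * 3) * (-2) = -60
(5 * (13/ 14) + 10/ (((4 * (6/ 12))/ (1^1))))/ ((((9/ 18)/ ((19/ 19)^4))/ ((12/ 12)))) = 135/ 7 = 19.29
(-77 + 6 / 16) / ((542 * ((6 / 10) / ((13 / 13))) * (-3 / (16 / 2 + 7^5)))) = 17179325 / 13008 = 1320.67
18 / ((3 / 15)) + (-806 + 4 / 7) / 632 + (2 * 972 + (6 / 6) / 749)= 2032.73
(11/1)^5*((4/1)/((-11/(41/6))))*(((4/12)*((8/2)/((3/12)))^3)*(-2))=9835003904/9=1092778211.56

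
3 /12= 1 /4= 0.25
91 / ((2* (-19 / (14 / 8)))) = -4.19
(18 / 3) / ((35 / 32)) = 192 / 35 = 5.49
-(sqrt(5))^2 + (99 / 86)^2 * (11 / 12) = -111983 / 29584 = -3.79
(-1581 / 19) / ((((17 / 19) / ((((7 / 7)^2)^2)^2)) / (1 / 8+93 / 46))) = -36735 / 184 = -199.65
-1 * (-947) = 947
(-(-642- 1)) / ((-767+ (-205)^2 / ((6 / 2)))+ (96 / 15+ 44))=9645 / 199376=0.05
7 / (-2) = -7 / 2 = -3.50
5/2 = 2.50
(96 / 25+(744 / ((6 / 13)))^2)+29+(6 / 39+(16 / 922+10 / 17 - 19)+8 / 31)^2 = 648096086145455965566 / 249373209318025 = 2598900.21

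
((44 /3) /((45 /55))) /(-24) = -121 /162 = -0.75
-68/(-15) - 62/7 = -454/105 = -4.32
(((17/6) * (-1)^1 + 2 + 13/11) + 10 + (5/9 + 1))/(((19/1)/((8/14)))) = 0.36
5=5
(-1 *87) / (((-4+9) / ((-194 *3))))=10126.80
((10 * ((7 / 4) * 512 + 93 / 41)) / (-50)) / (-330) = 36829 / 67650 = 0.54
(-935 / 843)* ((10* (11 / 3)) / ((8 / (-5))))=257125 / 10116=25.42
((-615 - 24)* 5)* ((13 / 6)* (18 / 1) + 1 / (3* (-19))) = -2366430 / 19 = -124548.95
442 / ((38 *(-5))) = -221 / 95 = -2.33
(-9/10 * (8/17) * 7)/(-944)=63/20060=0.00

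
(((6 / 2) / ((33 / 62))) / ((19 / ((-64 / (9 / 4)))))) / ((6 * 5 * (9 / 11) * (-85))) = 7936 / 1962225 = 0.00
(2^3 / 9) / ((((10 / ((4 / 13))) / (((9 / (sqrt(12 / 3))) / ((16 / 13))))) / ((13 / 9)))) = 0.14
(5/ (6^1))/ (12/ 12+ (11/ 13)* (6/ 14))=455/ 744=0.61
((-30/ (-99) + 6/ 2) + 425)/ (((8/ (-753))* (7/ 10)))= -8869085/ 154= -57591.46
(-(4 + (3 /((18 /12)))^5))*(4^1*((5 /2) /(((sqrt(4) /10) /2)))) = -3600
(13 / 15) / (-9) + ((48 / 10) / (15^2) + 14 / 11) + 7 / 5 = 96442 / 37125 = 2.60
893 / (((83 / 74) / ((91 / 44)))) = 3006731 / 1826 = 1646.62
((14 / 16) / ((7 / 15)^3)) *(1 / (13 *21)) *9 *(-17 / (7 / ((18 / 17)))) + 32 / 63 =-249373 / 1123668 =-0.22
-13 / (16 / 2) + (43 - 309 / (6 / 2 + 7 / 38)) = -53885 / 968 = -55.67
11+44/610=3377/305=11.07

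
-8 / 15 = -0.53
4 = 4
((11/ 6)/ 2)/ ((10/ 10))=11/ 12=0.92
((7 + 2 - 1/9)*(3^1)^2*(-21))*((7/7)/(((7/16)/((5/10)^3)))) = -480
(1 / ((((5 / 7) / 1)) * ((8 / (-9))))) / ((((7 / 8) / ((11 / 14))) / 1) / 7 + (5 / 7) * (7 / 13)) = -9009 / 3110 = -2.90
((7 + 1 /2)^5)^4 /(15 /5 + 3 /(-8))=110841891002655029296875 /917504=120808073864152122.82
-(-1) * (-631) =-631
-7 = -7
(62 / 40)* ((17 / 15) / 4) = 527 / 1200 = 0.44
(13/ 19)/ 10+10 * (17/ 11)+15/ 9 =107779/ 6270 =17.19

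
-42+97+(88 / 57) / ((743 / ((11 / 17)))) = 39599153 / 719967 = 55.00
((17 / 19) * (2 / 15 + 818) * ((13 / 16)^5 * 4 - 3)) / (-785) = 5412997421 / 3665510400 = 1.48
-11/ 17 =-0.65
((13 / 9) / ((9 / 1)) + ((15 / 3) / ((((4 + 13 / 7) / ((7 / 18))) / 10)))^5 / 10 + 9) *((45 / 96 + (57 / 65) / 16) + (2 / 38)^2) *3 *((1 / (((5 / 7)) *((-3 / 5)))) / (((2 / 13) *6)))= -1873025142144065984543 / 9483535124883797760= -197.50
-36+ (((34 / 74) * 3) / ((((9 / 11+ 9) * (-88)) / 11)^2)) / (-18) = -5965998089 / 165722112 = -36.00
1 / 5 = 0.20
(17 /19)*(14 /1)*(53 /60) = 6307 /570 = 11.06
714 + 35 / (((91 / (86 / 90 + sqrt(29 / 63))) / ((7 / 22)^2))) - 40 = 35 * sqrt(203) / 18876 + 38169379 / 56628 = 674.06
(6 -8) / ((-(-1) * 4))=-0.50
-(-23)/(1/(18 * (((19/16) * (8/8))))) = 3933/8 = 491.62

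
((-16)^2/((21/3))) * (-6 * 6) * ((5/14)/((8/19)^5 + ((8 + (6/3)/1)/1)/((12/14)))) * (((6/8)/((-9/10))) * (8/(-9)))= -126776268800/4251326681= -29.82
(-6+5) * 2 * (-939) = 1878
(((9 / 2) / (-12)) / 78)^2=1 / 43264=0.00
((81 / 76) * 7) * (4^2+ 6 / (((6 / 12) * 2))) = 6237 / 38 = 164.13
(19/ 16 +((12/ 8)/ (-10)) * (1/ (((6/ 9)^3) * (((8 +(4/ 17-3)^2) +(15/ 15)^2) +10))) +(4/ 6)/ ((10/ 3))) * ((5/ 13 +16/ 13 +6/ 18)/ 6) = 0.44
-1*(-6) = 6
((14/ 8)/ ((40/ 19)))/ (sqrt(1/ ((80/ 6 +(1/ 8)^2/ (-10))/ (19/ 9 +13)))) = 133*sqrt(6527235)/ 435200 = 0.78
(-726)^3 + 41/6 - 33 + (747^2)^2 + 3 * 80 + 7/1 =1865948322755/6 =310991387125.83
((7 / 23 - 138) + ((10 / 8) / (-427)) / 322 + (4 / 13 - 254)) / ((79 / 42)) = -8394905595 / 40344668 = -208.08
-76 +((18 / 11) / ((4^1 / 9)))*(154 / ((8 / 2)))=263 / 4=65.75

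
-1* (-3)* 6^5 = 23328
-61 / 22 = -2.77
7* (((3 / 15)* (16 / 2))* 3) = 168 / 5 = 33.60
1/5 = 0.20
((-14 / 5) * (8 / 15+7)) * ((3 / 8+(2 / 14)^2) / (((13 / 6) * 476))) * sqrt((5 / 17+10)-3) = -3503 * sqrt(527) / 3681860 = -0.02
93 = 93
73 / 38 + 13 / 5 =4.52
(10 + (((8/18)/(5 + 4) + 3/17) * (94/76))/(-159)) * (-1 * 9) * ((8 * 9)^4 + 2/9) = -10059603353690219/4159917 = -2418222131.28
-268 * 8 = -2144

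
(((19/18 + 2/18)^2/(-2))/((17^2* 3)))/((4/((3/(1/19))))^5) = -1091959659/2367488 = -461.23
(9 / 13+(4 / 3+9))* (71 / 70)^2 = 216763 / 19110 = 11.34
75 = 75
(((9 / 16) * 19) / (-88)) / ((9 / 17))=-323 / 1408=-0.23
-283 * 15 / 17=-4245 / 17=-249.71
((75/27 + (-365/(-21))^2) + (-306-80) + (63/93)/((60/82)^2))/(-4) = 109175851/5468400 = 19.96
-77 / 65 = -1.18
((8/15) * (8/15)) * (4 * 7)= 1792/225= 7.96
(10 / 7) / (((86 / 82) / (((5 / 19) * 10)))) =20500 / 5719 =3.58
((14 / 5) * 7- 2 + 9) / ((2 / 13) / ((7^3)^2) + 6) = 4.43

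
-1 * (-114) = 114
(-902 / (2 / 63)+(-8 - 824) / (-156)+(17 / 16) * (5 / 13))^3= -5569827133747349244689 / 242970624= -22923870557073.39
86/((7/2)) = 172/7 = 24.57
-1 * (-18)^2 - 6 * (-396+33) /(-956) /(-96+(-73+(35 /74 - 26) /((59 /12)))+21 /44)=-323.99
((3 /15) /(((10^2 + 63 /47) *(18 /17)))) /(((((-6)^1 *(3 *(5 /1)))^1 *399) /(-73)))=58327 /15393539700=0.00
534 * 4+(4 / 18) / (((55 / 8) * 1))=1057336 / 495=2136.03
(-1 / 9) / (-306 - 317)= 1 / 5607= 0.00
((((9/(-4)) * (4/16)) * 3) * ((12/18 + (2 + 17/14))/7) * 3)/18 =-489/3136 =-0.16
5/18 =0.28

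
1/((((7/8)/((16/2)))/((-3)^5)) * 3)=-740.57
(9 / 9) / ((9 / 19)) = 19 / 9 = 2.11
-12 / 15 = -4 / 5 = -0.80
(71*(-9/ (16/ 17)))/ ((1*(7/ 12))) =-32589/ 28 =-1163.89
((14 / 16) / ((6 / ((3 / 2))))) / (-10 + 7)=-7 / 96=-0.07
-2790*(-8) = 22320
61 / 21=2.90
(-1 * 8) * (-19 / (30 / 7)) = 532 / 15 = 35.47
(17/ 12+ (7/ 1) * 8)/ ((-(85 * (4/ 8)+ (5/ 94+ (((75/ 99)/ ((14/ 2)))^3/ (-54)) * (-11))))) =-1.35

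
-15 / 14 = -1.07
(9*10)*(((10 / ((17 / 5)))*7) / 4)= 7875 / 17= 463.24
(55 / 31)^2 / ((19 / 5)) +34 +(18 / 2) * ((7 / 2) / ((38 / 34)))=2301093 / 36518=63.01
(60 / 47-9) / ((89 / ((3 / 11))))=-0.02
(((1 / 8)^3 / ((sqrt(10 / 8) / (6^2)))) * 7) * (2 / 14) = 0.06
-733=-733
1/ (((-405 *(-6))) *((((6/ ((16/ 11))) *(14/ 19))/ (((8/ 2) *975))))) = 9880/ 18711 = 0.53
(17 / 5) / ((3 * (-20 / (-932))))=3961 / 75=52.81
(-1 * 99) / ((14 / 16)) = -792 / 7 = -113.14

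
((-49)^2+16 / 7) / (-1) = -2403.29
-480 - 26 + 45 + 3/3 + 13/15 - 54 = -7697/15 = -513.13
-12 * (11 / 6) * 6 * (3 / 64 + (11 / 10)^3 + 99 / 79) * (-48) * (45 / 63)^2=164618883 / 19355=8505.24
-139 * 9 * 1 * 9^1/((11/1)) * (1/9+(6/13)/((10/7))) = -317754/715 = -444.41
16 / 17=0.94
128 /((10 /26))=332.80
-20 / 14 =-10 / 7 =-1.43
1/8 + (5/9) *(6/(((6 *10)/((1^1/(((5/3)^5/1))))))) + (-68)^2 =4624.13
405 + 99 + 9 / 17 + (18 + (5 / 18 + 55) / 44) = 7052251 / 13464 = 523.79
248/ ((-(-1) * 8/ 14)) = 434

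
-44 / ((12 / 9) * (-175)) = 33 / 175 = 0.19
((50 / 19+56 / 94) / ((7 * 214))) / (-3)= -1441 / 2006571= -0.00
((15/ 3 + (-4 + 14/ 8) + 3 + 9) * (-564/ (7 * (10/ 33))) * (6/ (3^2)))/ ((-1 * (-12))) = -30503/ 140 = -217.88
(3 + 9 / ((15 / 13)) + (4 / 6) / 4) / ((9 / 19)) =6251 / 270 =23.15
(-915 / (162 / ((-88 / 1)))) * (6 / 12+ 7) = 33550 / 9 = 3727.78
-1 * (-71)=71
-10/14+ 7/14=-0.21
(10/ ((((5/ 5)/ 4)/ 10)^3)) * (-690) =-441600000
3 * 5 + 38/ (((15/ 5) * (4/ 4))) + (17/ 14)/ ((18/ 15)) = 803/ 28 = 28.68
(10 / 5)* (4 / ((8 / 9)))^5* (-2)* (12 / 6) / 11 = -59049 / 44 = -1342.02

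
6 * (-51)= -306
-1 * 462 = -462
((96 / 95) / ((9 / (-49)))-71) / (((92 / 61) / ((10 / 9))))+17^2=5489839 / 23598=232.64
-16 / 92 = -4 / 23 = -0.17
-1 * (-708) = 708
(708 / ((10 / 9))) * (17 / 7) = 54162 / 35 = 1547.49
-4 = -4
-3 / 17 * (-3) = 9 / 17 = 0.53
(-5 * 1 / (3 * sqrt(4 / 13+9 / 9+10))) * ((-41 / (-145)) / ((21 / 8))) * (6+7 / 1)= -4264 * sqrt(39) / 38367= -0.69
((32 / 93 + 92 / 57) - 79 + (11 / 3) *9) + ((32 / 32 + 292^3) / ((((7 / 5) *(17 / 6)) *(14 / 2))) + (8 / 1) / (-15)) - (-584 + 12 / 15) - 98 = 62878249922 / 70091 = 897094.49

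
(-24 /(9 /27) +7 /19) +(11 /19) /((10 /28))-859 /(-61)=-324106 /5795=-55.93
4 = 4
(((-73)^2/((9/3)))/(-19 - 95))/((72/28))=-37303/6156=-6.06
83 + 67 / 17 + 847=15877 / 17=933.94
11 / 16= 0.69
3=3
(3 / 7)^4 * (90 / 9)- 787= -1888777 / 2401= -786.66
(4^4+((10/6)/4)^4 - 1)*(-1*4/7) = -145.73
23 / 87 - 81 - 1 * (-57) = -2065 / 87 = -23.74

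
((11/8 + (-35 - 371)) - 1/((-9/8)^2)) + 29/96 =-1050053/2592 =-405.11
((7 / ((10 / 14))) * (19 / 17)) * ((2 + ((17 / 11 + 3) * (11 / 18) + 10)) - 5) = 81928 / 765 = 107.10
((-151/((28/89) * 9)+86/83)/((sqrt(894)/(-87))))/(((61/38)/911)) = 549027373165 * sqrt(894)/190105524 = 86351.13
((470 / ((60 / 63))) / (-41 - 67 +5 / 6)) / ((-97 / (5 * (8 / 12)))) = 9870 / 62371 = 0.16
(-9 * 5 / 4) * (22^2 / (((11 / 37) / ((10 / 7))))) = -183150 / 7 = -26164.29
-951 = -951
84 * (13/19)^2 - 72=-11796/361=-32.68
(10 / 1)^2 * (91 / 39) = 700 / 3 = 233.33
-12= -12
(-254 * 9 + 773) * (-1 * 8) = 12104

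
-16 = -16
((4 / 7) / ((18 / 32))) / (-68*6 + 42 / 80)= -2560 / 1026837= -0.00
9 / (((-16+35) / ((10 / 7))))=90 / 133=0.68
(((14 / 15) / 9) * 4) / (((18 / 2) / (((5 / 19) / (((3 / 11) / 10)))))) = 6160 / 13851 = 0.44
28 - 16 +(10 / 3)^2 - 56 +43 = 10.11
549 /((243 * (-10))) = -61 /270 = -0.23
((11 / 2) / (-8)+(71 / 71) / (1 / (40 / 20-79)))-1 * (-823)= 11925 / 16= 745.31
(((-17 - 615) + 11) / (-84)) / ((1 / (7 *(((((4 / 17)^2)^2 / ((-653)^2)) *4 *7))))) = 370944 / 35614106089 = 0.00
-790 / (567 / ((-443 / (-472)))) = -174985 / 133812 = -1.31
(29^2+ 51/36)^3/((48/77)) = 79545444827233/82944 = 959025906.96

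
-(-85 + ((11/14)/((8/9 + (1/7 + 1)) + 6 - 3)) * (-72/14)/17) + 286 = 13997015/37723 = 371.05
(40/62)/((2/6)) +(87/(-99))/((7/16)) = -524/7161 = -0.07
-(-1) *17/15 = 17/15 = 1.13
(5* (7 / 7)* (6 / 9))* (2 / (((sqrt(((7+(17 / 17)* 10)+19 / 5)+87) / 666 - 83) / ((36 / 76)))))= -11044544400 / 290287431739 - 279720* sqrt(55) / 290287431739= -0.04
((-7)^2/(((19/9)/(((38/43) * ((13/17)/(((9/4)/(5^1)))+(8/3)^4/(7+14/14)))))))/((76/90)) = 2705780/13889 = 194.81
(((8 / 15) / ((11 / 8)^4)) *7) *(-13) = -2981888 / 219615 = -13.58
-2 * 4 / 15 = -8 / 15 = -0.53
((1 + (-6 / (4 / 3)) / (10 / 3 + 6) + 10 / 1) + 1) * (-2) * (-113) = 72885 / 28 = 2603.04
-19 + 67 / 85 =-1548 / 85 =-18.21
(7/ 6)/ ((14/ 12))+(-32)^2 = 1025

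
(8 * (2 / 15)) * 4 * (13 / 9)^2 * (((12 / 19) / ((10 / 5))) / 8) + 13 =102739 / 7695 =13.35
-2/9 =-0.22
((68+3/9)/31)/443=205/41199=0.00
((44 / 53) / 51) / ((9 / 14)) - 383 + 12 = -9024701 / 24327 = -370.97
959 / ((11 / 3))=2877 / 11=261.55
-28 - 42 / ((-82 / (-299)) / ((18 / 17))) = -132538 / 697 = -190.15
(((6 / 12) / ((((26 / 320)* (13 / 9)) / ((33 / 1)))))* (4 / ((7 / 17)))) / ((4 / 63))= 3635280 / 169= 21510.53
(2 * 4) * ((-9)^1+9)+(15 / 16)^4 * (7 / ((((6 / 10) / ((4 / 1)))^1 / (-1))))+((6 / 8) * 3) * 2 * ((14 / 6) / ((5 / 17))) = -28581 / 81920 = -0.35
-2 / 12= -1 / 6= -0.17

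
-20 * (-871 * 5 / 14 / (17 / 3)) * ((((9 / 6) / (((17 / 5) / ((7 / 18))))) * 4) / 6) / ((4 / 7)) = 762125 / 3468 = 219.76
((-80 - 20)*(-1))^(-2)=1 / 10000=0.00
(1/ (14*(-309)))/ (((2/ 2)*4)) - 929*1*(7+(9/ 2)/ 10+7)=-1161448811/ 86520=-13424.05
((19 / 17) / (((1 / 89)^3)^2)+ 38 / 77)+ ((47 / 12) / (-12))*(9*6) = 555449678115.75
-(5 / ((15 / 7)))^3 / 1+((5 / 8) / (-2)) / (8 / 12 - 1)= -5083 / 432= -11.77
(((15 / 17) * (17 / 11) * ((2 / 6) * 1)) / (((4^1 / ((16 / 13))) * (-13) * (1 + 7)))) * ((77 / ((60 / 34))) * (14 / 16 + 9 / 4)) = -2975 / 16224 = -0.18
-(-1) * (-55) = -55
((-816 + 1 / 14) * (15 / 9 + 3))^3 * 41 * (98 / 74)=-2994473452029703 / 999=-2997470922952.66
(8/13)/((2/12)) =48/13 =3.69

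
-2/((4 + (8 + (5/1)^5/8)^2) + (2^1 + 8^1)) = -128/10170617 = -0.00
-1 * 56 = -56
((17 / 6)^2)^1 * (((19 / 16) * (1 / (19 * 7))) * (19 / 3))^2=104329 / 4064256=0.03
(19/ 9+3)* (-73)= -3358/ 9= -373.11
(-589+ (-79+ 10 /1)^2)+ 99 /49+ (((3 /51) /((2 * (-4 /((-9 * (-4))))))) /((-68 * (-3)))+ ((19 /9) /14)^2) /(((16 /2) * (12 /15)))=175095822109 /41948928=4174.02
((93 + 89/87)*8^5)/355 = 53608448/6177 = 8678.72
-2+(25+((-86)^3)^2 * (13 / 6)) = 2629687028453 / 3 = 876562342817.67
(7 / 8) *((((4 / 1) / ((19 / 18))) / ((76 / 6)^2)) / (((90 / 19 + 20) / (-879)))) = -498393 / 678680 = -0.73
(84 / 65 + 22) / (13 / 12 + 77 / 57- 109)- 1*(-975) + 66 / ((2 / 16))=791116741 / 526435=1502.78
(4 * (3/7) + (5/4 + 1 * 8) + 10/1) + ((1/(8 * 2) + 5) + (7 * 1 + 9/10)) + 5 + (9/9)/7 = 21879/560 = 39.07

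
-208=-208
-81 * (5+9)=-1134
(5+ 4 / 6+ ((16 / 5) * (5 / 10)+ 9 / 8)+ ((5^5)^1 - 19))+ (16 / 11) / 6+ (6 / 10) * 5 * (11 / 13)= 17830227 / 5720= 3117.17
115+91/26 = 237/2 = 118.50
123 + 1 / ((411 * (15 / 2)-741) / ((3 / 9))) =123.00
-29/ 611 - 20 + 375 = 216876/ 611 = 354.95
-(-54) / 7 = 54 / 7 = 7.71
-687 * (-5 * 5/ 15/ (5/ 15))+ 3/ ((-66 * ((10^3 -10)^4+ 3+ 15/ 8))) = 290368961904273611/ 84532448880429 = 3435.00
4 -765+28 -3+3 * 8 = -712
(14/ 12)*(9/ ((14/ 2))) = 3/ 2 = 1.50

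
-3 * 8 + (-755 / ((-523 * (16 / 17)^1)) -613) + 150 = -4062381 / 8368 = -485.47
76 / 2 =38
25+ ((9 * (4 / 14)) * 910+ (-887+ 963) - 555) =1886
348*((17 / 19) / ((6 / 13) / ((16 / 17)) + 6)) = 205088 / 4275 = 47.97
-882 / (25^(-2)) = -551250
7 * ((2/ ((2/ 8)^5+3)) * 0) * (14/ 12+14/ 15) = 0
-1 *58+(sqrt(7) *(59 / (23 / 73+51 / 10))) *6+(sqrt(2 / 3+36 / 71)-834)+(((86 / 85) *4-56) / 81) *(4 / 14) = -14332924 / 16065+5 *sqrt(2130) / 213+4380 *sqrt(7) / 67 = -718.14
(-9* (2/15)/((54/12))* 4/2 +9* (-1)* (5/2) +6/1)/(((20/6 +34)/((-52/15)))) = 949/600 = 1.58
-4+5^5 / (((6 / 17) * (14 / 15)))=265513 / 28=9482.61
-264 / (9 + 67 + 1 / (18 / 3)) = -1584 / 457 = -3.47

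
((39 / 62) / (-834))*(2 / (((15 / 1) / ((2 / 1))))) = -0.00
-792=-792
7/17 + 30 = 517/17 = 30.41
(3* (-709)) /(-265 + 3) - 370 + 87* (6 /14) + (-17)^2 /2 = -165148 /917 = -180.10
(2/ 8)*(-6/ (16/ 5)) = -15/ 32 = -0.47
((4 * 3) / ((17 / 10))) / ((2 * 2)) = 1.76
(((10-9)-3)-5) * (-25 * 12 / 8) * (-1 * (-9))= 4725 / 2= 2362.50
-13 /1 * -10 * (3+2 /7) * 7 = 2990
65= 65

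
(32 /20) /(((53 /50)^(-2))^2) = 2.02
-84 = -84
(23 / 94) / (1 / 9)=207 / 94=2.20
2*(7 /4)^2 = 49 /8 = 6.12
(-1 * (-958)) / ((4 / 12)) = 2874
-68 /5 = -13.60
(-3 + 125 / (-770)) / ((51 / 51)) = -3.16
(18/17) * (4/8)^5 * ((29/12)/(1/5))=435/1088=0.40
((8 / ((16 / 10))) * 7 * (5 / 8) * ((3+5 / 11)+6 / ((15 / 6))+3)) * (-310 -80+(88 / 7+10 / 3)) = -2391170 / 33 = -72459.70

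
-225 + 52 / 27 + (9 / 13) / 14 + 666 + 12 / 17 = 37064245 / 83538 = 443.68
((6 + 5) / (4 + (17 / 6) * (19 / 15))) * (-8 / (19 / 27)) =-213840 / 12977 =-16.48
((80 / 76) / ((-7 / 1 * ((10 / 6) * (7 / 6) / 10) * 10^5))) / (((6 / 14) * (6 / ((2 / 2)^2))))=-1 / 332500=-0.00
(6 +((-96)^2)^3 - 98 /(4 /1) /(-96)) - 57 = 782757789645.26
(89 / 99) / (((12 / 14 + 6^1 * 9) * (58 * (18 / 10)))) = 3115 / 19844352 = 0.00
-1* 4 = -4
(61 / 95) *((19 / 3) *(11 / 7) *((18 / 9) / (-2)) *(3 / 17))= -671 / 595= -1.13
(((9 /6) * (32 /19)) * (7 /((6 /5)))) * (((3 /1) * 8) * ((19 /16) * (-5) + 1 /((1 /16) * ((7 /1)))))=-24540 /19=-1291.58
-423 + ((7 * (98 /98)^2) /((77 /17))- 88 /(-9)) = -411.68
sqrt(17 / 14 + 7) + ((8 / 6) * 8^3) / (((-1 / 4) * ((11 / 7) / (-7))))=sqrt(1610) / 14 + 401408 / 33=12166.74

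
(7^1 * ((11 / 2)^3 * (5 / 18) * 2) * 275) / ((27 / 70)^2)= 15693321875 / 13122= 1195955.03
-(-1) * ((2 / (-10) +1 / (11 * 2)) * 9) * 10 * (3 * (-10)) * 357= 1638630 / 11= 148966.36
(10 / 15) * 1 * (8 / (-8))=-2 / 3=-0.67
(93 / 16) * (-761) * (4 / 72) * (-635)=14980285 / 96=156044.64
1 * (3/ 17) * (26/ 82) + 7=4918/ 697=7.06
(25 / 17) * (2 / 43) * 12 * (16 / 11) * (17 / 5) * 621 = 1192320 / 473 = 2520.76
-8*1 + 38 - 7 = 23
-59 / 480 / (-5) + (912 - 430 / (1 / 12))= -10195141 / 2400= -4247.98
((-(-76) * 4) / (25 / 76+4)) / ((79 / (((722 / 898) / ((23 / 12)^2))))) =1201038336 / 6173408311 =0.19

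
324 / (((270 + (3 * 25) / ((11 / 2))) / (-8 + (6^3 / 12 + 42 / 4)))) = 12177 / 520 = 23.42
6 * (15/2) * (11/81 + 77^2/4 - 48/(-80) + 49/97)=233115769/3492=66757.09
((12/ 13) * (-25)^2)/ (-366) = -1250/ 793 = -1.58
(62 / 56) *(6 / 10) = 93 / 140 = 0.66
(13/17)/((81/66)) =286/459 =0.62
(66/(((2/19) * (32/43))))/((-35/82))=-1105401/560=-1973.93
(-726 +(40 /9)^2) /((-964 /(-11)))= -314633 /39042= -8.06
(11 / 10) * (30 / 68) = 33 / 68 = 0.49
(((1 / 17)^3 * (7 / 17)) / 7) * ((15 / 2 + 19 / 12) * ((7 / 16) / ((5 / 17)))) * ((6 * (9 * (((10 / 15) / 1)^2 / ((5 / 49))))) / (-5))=-0.01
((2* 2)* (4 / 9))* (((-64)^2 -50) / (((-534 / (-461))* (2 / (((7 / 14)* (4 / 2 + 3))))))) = 7761.99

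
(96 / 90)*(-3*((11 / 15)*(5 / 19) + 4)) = -13.42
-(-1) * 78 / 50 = 39 / 25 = 1.56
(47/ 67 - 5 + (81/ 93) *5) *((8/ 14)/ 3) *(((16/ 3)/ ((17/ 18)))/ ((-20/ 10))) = -7488/ 247163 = -0.03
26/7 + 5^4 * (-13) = -8121.29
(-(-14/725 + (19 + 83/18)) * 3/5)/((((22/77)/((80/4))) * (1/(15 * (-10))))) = 4310222/29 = 148628.34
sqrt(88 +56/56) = sqrt(89) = 9.43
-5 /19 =-0.26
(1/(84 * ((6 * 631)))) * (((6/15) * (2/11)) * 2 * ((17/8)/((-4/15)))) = -17/4664352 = -0.00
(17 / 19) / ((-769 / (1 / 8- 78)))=10591 / 116888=0.09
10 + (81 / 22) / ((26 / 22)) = 13.12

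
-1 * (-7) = 7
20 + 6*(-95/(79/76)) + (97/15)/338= -211614137/400530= -528.34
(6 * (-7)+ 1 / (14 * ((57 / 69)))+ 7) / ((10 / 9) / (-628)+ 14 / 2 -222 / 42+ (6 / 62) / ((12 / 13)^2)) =-3254387688 / 170215091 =-19.12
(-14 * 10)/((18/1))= -70/9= -7.78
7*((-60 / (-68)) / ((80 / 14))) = 147 / 136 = 1.08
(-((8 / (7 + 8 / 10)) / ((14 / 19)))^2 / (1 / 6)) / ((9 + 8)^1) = -288800 / 422331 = -0.68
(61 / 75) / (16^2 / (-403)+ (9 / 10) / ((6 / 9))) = 98332 / 86415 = 1.14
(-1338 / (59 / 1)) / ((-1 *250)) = 669 / 7375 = 0.09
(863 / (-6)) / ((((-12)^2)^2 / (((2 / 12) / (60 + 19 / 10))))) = -4315 / 231040512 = -0.00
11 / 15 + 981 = 14726 / 15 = 981.73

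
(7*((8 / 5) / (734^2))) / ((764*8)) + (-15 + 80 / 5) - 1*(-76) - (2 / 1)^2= 150237498167 / 2058047920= 73.00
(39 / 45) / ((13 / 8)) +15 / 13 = 329 / 195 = 1.69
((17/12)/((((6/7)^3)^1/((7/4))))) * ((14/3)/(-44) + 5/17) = 0.74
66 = 66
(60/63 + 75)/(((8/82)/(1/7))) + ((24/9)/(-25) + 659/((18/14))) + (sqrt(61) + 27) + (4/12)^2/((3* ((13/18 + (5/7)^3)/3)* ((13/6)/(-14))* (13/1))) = 658.42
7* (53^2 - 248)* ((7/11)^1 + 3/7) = 19091.09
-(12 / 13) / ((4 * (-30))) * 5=1 / 26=0.04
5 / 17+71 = 1212 / 17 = 71.29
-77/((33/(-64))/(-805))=-360640/3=-120213.33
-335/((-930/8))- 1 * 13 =-941/93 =-10.12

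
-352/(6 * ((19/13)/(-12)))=9152/19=481.68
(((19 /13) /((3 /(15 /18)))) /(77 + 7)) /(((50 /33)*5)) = 209 /327600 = 0.00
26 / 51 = 0.51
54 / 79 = 0.68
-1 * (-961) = 961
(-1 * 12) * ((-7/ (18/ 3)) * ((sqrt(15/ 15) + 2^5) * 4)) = 1848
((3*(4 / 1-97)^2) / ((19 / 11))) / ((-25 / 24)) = -6850008 / 475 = -14421.07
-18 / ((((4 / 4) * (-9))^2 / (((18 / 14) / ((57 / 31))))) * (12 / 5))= -155 / 2394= -0.06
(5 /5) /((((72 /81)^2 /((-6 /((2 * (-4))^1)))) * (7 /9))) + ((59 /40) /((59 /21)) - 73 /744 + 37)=32204027 /833280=38.65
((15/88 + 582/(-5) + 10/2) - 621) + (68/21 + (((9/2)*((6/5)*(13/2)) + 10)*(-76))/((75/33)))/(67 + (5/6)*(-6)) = -5417312407/7161000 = -756.50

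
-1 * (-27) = 27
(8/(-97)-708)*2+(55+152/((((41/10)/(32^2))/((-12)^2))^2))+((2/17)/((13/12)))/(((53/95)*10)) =375498632708747404947/1909886641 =196607811504.53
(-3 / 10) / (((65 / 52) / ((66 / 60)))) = -33 / 125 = -0.26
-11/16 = -0.69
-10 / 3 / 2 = -5 / 3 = -1.67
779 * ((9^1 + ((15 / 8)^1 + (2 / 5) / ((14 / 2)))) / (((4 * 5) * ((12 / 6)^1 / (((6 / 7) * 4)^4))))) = 12361346496 / 420175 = 29419.52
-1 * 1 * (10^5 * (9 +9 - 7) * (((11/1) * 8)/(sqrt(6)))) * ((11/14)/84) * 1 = -66550000 * sqrt(6)/441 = -369645.22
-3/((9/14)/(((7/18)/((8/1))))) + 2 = 383/216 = 1.77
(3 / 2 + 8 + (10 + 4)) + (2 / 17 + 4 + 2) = 1007 / 34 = 29.62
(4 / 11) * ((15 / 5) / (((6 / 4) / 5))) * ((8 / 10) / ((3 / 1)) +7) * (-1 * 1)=-872 / 33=-26.42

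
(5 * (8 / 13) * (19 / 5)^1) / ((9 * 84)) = 38 / 2457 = 0.02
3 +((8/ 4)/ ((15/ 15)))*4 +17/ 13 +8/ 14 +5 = 1627/ 91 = 17.88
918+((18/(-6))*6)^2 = 1242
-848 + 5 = -843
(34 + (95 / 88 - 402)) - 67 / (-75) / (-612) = -370517749 / 1009800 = -366.92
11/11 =1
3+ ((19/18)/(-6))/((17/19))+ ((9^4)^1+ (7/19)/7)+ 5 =229147973/34884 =6568.86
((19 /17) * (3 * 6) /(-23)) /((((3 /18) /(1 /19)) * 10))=-54 /1955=-0.03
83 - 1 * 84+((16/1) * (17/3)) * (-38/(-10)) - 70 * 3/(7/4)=3353/15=223.53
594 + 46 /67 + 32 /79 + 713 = 6923729 /5293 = 1308.09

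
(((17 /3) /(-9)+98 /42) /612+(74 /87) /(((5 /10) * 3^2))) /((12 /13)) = 597415 /2875176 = 0.21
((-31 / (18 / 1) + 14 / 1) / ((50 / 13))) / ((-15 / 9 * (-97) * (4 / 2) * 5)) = 2873 / 1455000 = 0.00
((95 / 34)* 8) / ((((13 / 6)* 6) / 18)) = 6840 / 221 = 30.95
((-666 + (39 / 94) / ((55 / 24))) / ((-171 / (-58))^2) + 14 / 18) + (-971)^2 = 7917968914928 / 8398665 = 942765.18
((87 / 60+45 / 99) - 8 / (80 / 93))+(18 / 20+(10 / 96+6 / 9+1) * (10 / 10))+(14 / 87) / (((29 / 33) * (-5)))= -2114221 / 444048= -4.76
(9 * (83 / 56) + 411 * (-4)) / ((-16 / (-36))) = -3668.99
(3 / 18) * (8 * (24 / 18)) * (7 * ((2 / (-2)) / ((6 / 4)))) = -224 / 27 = -8.30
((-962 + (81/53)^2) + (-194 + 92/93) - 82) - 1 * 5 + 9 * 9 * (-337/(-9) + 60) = 6653.32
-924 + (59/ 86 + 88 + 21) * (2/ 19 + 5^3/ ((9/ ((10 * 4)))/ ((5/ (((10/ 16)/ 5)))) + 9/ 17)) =293837002325/ 11889801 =24713.37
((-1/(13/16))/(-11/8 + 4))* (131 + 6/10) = -61.70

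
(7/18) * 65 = 455/18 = 25.28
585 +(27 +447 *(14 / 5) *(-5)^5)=-3910638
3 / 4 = 0.75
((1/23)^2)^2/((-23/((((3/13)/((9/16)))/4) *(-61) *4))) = 976/251017377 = 0.00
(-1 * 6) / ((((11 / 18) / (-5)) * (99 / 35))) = 2100 / 121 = 17.36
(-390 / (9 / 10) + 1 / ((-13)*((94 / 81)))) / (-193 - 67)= 1588843 / 953160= 1.67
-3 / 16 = -0.19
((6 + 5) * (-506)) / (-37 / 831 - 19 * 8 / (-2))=-4625346 / 63119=-73.28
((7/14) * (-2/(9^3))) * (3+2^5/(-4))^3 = 125/729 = 0.17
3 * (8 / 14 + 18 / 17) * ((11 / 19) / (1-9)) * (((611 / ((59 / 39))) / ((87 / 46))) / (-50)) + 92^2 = 3274943281889 / 386857100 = 8465.51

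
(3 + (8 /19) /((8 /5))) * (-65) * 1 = -4030 /19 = -212.11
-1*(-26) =26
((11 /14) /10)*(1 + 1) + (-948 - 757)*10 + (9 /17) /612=-689836607 /40460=-17049.84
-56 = -56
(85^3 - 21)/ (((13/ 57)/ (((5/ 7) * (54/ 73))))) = 9451060560/ 6643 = 1422709.70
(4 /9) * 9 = 4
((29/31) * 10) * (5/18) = 725/279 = 2.60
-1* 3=-3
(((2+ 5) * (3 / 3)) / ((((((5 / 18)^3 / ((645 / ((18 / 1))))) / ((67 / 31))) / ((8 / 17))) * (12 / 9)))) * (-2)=-235227888 / 13175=-17854.11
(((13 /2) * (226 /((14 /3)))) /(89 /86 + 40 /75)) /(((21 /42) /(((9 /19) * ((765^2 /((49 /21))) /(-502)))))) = -155414507625 /1635767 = -95010.17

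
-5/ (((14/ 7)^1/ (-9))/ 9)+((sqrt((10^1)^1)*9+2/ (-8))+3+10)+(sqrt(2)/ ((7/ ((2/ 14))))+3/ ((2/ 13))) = sqrt(2)/ 49+9*sqrt(10)+939/ 4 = 263.24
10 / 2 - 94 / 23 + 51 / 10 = 1383 / 230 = 6.01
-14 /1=-14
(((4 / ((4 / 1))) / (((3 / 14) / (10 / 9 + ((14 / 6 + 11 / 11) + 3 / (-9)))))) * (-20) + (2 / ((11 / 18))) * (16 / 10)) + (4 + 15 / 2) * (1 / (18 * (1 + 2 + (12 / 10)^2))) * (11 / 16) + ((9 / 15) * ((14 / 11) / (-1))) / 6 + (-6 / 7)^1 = -3112635481 / 8205120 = -379.35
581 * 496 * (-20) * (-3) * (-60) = -1037433600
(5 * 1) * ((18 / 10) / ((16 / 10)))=45 / 8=5.62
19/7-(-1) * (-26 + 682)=4611/7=658.71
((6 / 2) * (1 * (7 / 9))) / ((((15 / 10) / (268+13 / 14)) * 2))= 1255 / 6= 209.17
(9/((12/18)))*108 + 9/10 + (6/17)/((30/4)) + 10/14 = 1736997/1190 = 1459.66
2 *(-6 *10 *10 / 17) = -1200 / 17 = -70.59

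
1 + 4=5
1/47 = 0.02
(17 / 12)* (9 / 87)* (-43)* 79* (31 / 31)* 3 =-173247 / 116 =-1493.51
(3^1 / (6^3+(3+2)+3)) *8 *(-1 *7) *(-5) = 15 / 4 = 3.75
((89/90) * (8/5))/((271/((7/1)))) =0.04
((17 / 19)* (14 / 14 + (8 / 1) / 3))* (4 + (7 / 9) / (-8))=52547 / 4104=12.80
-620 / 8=-155 / 2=-77.50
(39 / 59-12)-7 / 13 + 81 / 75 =-207041 / 19175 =-10.80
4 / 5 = 0.80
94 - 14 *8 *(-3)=430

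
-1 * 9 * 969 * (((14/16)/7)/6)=-2907/16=-181.69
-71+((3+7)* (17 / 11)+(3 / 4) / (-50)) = -122233 / 2200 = -55.56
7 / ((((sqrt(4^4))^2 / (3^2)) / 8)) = 63 / 32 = 1.97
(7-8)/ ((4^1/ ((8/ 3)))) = -2/ 3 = -0.67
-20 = -20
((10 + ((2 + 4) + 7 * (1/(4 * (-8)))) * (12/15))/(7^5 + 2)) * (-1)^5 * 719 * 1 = -2157/3448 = -0.63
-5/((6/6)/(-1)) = 5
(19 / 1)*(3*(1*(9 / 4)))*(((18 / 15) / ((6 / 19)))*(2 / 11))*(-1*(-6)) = 29241 / 55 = 531.65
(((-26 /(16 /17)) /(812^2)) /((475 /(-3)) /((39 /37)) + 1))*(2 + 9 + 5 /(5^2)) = 25857 /8222019680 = 0.00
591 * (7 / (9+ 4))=4137 / 13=318.23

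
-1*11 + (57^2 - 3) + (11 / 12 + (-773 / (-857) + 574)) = 39190459 / 10284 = 3810.82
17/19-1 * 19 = -344/19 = -18.11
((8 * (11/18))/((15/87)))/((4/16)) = 113.42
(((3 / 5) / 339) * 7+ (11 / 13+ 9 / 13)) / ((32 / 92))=261993 / 58760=4.46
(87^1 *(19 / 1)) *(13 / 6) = 7163 / 2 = 3581.50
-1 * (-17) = 17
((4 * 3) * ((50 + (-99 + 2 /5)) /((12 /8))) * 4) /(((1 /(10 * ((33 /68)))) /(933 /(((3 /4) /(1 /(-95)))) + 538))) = -6398007264 /1615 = -3961614.40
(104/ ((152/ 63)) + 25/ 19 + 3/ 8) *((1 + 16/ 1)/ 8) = 115753/ 1216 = 95.19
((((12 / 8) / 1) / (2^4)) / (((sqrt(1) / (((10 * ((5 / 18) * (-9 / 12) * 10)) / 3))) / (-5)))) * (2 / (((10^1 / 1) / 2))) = 125 / 96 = 1.30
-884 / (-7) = 884 / 7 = 126.29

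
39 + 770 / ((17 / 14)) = 11443 / 17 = 673.12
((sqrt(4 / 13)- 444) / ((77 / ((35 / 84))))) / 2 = -185 / 154 +5*sqrt(13) / 12012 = -1.20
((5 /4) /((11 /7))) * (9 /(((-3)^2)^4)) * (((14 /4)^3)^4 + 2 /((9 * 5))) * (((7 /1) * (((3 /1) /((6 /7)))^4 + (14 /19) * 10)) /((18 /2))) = 486886177055866189 /1078394093568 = 451491.88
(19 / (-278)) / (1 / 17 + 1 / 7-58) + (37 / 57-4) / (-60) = 2453557 / 43021890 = 0.06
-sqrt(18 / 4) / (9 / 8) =-4 * sqrt(2) / 3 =-1.89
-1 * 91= -91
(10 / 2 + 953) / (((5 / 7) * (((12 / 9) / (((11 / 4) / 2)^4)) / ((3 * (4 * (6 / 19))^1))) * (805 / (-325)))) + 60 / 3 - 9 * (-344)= -1067204081 / 447488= -2384.88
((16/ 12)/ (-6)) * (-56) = 112/ 9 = 12.44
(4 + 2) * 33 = 198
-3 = -3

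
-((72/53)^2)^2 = -26873856/7890481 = -3.41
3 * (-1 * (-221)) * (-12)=-7956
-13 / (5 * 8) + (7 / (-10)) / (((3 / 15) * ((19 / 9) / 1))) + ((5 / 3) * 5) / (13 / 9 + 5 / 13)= 209251 / 81320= 2.57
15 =15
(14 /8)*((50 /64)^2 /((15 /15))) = 4375 /4096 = 1.07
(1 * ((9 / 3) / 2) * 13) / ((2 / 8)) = 78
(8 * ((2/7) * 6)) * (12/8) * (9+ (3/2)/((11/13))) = 17064/77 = 221.61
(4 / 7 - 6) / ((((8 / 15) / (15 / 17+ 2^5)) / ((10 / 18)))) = -265525 / 1428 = -185.94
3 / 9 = 1 / 3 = 0.33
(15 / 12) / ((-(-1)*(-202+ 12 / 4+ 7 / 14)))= -5 / 794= -0.01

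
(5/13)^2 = 25/169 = 0.15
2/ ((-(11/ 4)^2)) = -32/ 121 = -0.26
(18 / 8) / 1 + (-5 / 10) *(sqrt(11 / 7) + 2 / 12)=13 / 6 - sqrt(77) / 14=1.54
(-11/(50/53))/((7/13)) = -7579/350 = -21.65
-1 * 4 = -4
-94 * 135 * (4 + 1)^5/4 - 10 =-19828145/2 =-9914072.50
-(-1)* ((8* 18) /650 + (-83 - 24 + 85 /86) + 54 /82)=-120475503 /1145950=-105.13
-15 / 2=-7.50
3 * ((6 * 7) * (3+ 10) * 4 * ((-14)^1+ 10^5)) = 655108272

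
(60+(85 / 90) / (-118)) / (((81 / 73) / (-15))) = -811.00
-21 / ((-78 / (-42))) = -147 / 13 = -11.31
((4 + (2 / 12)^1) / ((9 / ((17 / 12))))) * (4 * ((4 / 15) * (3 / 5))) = 34 / 81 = 0.42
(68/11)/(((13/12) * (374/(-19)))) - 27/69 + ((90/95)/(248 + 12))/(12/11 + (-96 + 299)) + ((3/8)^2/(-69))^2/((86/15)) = -42583677478113327/62514785374412800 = -0.68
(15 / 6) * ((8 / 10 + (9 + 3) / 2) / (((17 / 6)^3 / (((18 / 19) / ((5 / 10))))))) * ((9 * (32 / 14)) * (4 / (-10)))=-2239488 / 192185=-11.65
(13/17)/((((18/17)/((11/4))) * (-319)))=-13/2088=-0.01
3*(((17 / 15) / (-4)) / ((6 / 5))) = -17 / 24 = -0.71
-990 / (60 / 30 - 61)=990 / 59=16.78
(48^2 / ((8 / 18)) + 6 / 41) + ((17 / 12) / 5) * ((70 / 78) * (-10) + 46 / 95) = 11806985042 / 2278575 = 5181.74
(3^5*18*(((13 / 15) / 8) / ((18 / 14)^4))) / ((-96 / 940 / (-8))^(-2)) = 31213 / 1104500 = 0.03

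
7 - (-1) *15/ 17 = 134/ 17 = 7.88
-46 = -46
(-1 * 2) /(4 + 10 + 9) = -2 /23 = -0.09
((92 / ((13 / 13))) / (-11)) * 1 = -92 / 11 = -8.36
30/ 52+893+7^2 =24507/ 26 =942.58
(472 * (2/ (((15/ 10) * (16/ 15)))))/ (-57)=-590/ 57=-10.35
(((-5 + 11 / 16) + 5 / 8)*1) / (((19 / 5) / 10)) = -1475 / 152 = -9.70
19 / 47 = 0.40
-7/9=-0.78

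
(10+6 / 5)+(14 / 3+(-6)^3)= -3002 / 15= -200.13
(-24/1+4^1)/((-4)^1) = 5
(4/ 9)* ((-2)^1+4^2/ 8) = 0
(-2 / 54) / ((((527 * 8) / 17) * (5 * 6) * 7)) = -1 / 1406160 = -0.00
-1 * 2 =-2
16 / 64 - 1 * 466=-1863 / 4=-465.75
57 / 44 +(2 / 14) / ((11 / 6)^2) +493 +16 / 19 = 31875731 / 64372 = 495.18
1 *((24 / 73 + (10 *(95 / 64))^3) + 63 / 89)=696516364355 / 212893696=3271.66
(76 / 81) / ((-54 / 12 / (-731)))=111112 / 729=152.42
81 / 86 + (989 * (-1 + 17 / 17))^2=81 / 86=0.94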